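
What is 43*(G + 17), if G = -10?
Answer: 301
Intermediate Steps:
43*(G + 17) = 43*(-10 + 17) = 43*7 = 301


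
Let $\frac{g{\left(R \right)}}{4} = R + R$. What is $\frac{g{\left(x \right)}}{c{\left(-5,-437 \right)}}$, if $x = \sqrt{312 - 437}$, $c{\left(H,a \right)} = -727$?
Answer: $- \frac{40 i \sqrt{5}}{727} \approx - 0.12303 i$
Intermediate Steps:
$x = 5 i \sqrt{5}$ ($x = \sqrt{-125} = 5 i \sqrt{5} \approx 11.18 i$)
$g{\left(R \right)} = 8 R$ ($g{\left(R \right)} = 4 \left(R + R\right) = 4 \cdot 2 R = 8 R$)
$\frac{g{\left(x \right)}}{c{\left(-5,-437 \right)}} = \frac{8 \cdot 5 i \sqrt{5}}{-727} = 40 i \sqrt{5} \left(- \frac{1}{727}\right) = - \frac{40 i \sqrt{5}}{727}$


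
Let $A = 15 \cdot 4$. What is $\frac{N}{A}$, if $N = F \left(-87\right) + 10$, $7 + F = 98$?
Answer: $- \frac{7907}{60} \approx -131.78$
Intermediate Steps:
$F = 91$ ($F = -7 + 98 = 91$)
$N = -7907$ ($N = 91 \left(-87\right) + 10 = -7917 + 10 = -7907$)
$A = 60$
$\frac{N}{A} = - \frac{7907}{60}$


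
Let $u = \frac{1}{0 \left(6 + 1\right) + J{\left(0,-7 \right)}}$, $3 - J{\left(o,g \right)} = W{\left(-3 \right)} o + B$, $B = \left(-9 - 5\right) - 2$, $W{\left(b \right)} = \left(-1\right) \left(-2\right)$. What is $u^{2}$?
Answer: $\frac{1}{361} \approx 0.0027701$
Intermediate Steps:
$W{\left(b \right)} = 2$
$B = -16$ ($B = -14 - 2 = -16$)
$J{\left(o,g \right)} = 19 - 2 o$ ($J{\left(o,g \right)} = 3 - \left(2 o - 16\right) = 3 - \left(-16 + 2 o\right) = 19 - 2 o$)
$u = \frac{1}{19}$ ($u = \frac{1}{0 \left(6 + 1\right) + \left(19 - 0\right)} = \frac{1}{0 \cdot 7 + \left(19 + 0\right)} = \frac{1}{0 + 19} = \frac{1}{19} \approx 0.052632$)
$u^{2} = \left(\frac{1}{19}\right)^{2} = \frac{1}{361}$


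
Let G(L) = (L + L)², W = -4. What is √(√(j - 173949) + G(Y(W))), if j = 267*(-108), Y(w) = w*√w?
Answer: √(-256 + I*√202785) ≈ 11.445 + 19.672*I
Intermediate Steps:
Y(w) = w^(3/2)
j = -28836
G(L) = 4*L² (G(L) = (2*L)² = 4*L²)
√(√(j - 173949) + G(Y(W))) = √(√(-28836 - 173949) + 4*((-4)^(3/2))²) = √(√(-202785) + 4*(-8*I)²) = √(I*√202785 + 4*(-64)) = √(I*√202785 - 256) = √(-256 + I*√202785)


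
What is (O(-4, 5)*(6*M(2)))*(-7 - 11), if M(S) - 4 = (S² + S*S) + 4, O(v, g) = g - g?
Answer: 0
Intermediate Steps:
O(v, g) = 0
M(S) = 8 + 2*S² (M(S) = 4 + ((S² + S*S) + 4) = 4 + ((S² + S²) + 4) = 4 + (2*S² + 4) = 4 + (4 + 2*S²) = 8 + 2*S²)
(O(-4, 5)*(6*M(2)))*(-7 - 11) = (0*(6*(8 + 2*2²)))*(-7 - 11) = (0*(6*(8 + 2*4)))*(-18) = (0*(6*(8 + 8)))*(-18) = (0*(6*16))*(-18) = (0*96)*(-18) = 0*(-18) = 0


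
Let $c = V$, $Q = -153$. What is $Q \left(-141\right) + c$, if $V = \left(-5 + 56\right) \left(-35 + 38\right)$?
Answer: $21726$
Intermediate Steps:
$V = 153$ ($V = 51 \cdot 3 = 153$)
$c = 153$
$Q \left(-141\right) + c = \left(-153\right) \left(-141\right) + 153 = 21573 + 153 = 21726$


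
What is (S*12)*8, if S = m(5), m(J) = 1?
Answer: 96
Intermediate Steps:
S = 1
(S*12)*8 = (1*12)*8 = 12*8 = 96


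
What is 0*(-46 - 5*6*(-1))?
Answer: 0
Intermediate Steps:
0*(-46 - 5*6*(-1)) = 0*(-46 - 30*(-1)) = 0*(-46 + 30) = 0*(-16) = 0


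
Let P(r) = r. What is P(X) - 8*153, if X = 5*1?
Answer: -1219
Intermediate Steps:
X = 5
P(X) - 8*153 = 5 - 8*153 = 5 - 1224 = -1219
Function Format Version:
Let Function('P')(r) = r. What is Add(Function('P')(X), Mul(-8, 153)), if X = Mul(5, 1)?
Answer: -1219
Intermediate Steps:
X = 5
Add(Function('P')(X), Mul(-8, 153)) = Add(5, Mul(-8, 153)) = Add(5, -1224) = -1219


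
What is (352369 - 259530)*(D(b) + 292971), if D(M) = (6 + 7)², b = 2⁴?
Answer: 27214824460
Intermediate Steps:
b = 16
D(M) = 169 (D(M) = 13² = 169)
(352369 - 259530)*(D(b) + 292971) = (352369 - 259530)*(169 + 292971) = 92839*293140 = 27214824460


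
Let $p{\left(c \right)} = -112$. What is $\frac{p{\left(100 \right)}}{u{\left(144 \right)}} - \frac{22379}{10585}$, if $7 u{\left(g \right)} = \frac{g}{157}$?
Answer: $- \frac{81631816}{95265} \approx -856.89$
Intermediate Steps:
$u{\left(g \right)} = \frac{g}{1099}$ ($u{\left(g \right)} = \frac{g \frac{1}{157}}{7} = \frac{\frac{1}{157} g}{7} = \frac{g}{1099}$)
$\frac{p{\left(100 \right)}}{u{\left(144 \right)}} - \frac{22379}{10585} = - \frac{112}{\frac{1}{1099} \cdot 144} - \frac{22379}{10585} = - \frac{112}{\frac{144}{1099}} - \frac{22379}{10585} = \left(-112\right) \frac{1099}{144} - \frac{22379}{10585} = - \frac{7693}{9} - \frac{22379}{10585} = - \frac{81631816}{95265}$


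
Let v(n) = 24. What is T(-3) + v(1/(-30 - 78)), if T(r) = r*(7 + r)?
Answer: 12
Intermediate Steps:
T(-3) + v(1/(-30 - 78)) = -3*(7 - 3) + 24 = -3*4 + 24 = -12 + 24 = 12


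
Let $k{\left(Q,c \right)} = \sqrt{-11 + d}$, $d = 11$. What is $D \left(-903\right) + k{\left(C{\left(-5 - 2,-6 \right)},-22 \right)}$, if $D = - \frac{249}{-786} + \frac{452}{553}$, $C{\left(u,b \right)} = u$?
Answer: $- \frac{21197667}{20698} \approx -1024.1$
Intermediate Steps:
$k{\left(Q,c \right)} = 0$ ($k{\left(Q,c \right)} = \sqrt{-11 + 11} = \sqrt{0} = 0$)
$D = \frac{164323}{144886}$ ($D = \left(-249\right) \left(- \frac{1}{786}\right) + 452 \cdot \frac{1}{553} = \frac{83}{262} + \frac{452}{553} = \frac{164323}{144886} \approx 1.1342$)
$D \left(-903\right) + k{\left(C{\left(-5 - 2,-6 \right)},-22 \right)} = \frac{164323}{144886} \left(-903\right) + 0 = - \frac{21197667}{20698} + 0 = - \frac{21197667}{20698}$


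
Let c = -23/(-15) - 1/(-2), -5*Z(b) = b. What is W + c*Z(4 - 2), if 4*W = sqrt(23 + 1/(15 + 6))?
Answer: -61/75 + 11*sqrt(21)/42 ≈ 0.38687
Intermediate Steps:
Z(b) = -b/5
W = 11*sqrt(21)/42 (W = sqrt(23 + 1/(15 + 6))/4 = sqrt(23 + 1/21)/4 = sqrt(484/21)/4 = (22*sqrt(21)/21)/4 = 11*sqrt(21)/42 ≈ 1.2002)
c = 61/30 (c = -23*(-1/15) - 1*(-1/2) = 23/15 + 1/2 = 61/30 ≈ 2.0333)
W + c*Z(4 - 2) = 11*sqrt(21)/42 + 61*(-(4 - 2)/5)/30 = 11*sqrt(21)/42 + 61*(-1/5*2)/30 = 11*sqrt(21)/42 + (61/30)*(-2/5) = 11*sqrt(21)/42 - 61/75 = -61/75 + 11*sqrt(21)/42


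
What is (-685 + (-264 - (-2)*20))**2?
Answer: 826281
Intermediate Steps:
(-685 + (-264 - (-2)*20))**2 = (-685 + (-264 - 1*(-40)))**2 = (-685 + (-264 + 40))**2 = (-685 - 224)**2 = (-909)**2 = 826281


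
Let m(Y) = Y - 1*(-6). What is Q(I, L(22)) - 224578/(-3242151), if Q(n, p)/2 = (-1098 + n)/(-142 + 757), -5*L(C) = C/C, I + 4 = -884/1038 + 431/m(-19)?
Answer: -5418656008652/1494777507795 ≈ -3.6251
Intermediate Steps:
m(Y) = 6 + Y (m(Y) = Y + 6 = 6 + Y)
I = -256423/6747 (I = -4 + (-884/1038 + 431/(6 - 19)) = -4 + (-884*1/1038 + 431/(-13)) = -4 + (-442/519 + 431*(-1/13)) = -4 + (-442/519 - 431/13) = -4 - 229435/6747 = -256423/6747 ≈ -38.005)
L(C) = -1/5 (L(C) = -C/(5*C) = -1/5*1 = -1/5)
Q(n, p) = -732/205 + 2*n/615 (Q(n, p) = 2*((-1098 + n)/(-142 + 757)) = 2*((-1098 + n)/615) = 2*((-1098 + n)*(1/615)) = 2*(-366/205 + n/615) = -732/205 + 2*n/615)
Q(I, L(22)) - 224578/(-3242151) = (-732/205 + (2/615)*(-256423/6747)) - 224578/(-3242151) = (-732/205 - 512846/4149405) - 224578*(-1)/3242151 = -15329258/4149405 - 1*(-224578/3242151) = -15329258/4149405 + 224578/3242151 = -5418656008652/1494777507795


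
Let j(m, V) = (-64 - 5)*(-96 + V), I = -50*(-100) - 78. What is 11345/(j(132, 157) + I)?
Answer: 11345/713 ≈ 15.912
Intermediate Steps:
I = 4922 (I = 5000 - 78 = 4922)
j(m, V) = 6624 - 69*V (j(m, V) = -69*(-96 + V) = 6624 - 69*V)
11345/(j(132, 157) + I) = 11345/((6624 - 69*157) + 4922) = 11345/((6624 - 10833) + 4922) = 11345/(-4209 + 4922) = 11345/713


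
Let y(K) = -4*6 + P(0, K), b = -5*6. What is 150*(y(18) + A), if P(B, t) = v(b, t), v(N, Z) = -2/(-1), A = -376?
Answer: -59700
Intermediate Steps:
b = -30
v(N, Z) = 2 (v(N, Z) = -2*(-1) = 2)
P(B, t) = 2
y(K) = -22 (y(K) = -4*6 + 2 = -24 + 2 = -22)
150*(y(18) + A) = 150*(-22 - 376) = 150*(-398) = -59700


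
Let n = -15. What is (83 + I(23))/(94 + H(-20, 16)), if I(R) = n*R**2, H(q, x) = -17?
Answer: -7852/77 ≈ -101.97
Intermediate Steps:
I(R) = -15*R**2
(83 + I(23))/(94 + H(-20, 16)) = (83 - 15*23**2)/(94 - 17) = (83 - 15*529)/77 = (83 - 7935)*(1/77) = -7852*1/77 = -7852/77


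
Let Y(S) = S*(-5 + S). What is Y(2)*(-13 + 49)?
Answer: -216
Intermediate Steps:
Y(2)*(-13 + 49) = (2*(-5 + 2))*(-13 + 49) = (2*(-3))*36 = -6*36 = -216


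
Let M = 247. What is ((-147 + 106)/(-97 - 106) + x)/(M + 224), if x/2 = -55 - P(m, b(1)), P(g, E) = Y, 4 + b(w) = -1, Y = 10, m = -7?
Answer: -8783/31871 ≈ -0.27558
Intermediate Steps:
b(w) = -5 (b(w) = -4 - 1 = -5)
P(g, E) = 10
x = -130 (x = 2*(-55 - 1*10) = 2*(-55 - 10) = 2*(-65) = -130)
((-147 + 106)/(-97 - 106) + x)/(M + 224) = ((-147 + 106)/(-97 - 106) - 130)/(247 + 224) = (-41/(-203) - 130)/471 = (-41*(-1/203) - 130)*(1/471) = (41/203 - 130)*(1/471) = -26349/203*1/471 = -8783/31871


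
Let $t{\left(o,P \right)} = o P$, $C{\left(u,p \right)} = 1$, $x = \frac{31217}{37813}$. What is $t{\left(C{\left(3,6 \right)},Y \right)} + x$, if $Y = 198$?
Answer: $\frac{7518191}{37813} \approx 198.83$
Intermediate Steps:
$x = \frac{31217}{37813}$ ($x = 31217 \cdot \frac{1}{37813} = \frac{31217}{37813} \approx 0.82556$)
$t{\left(o,P \right)} = P o$
$t{\left(C{\left(3,6 \right)},Y \right)} + x = 198 \cdot 1 + \frac{31217}{37813} = 198 + \frac{31217}{37813} = \frac{7518191}{37813}$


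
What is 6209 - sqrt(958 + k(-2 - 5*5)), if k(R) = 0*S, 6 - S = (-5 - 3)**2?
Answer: 6209 - sqrt(958) ≈ 6178.0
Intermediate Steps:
S = -58 (S = 6 - (-5 - 3)**2 = 6 - 1*(-8)**2 = 6 - 1*64 = 6 - 64 = -58)
k(R) = 0 (k(R) = 0*(-58) = 0)
6209 - sqrt(958 + k(-2 - 5*5)) = 6209 - sqrt(958 + 0) = 6209 - sqrt(958)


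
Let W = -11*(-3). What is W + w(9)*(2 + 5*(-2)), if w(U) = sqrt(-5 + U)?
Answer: 17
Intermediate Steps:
W = 33
W + w(9)*(2 + 5*(-2)) = 33 + sqrt(-5 + 9)*(2 + 5*(-2)) = 33 + sqrt(4)*(2 - 10) = 33 + 2*(-8) = 33 - 16 = 17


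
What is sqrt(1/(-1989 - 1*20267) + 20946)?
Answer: 5*sqrt(25937931097)/5564 ≈ 144.73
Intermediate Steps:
sqrt(1/(-1989 - 1*20267) + 20946) = sqrt(1/(-1989 - 20267) + 20946) = sqrt(1/(-22256) + 20946) = sqrt(-1/22256 + 20946) = sqrt(466174175/22256) = 5*sqrt(25937931097)/5564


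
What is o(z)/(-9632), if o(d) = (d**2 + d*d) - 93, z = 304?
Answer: -184739/9632 ≈ -19.180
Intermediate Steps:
o(d) = -93 + 2*d**2 (o(d) = (d**2 + d**2) - 93 = 2*d**2 - 93 = -93 + 2*d**2)
o(z)/(-9632) = (-93 + 2*304**2)/(-9632) = (-93 + 2*92416)*(-1/9632) = (-93 + 184832)*(-1/9632) = 184739*(-1/9632) = -184739/9632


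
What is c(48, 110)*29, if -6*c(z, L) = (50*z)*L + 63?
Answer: -2552609/2 ≈ -1.2763e+6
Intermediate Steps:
c(z, L) = -21/2 - 25*L*z/3 (c(z, L) = -((50*z)*L + 63)/6 = -(50*L*z + 63)/6 = -(63 + 50*L*z)/6 = -21/2 - 25*L*z/3)
c(48, 110)*29 = (-21/2 - 25/3*110*48)*29 = (-21/2 - 44000)*29 = -88021/2*29 = -2552609/2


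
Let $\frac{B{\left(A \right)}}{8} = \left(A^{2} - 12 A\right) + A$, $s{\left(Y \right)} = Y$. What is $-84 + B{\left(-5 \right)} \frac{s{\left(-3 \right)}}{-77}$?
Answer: $- \frac{4548}{77} \approx -59.065$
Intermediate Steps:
$B{\left(A \right)} = - 88 A + 8 A^{2}$ ($B{\left(A \right)} = 8 \left(\left(A^{2} - 12 A\right) + A\right) = 8 \left(A^{2} - 11 A\right) = - 88 A + 8 A^{2}$)
$-84 + B{\left(-5 \right)} \frac{s{\left(-3 \right)}}{-77} = -84 + 8 \left(-5\right) \left(-11 - 5\right) \left(- \frac{3}{-77}\right) = -84 + 8 \left(-5\right) \left(-16\right) \left(\left(-3\right) \left(- \frac{1}{77}\right)\right) = -84 + 640 \cdot \frac{3}{77} = -84 + \frac{1920}{77} = - \frac{4548}{77}$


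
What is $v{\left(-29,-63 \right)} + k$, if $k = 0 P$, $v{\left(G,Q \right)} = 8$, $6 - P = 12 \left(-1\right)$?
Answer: $8$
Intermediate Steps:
$P = 18$ ($P = 6 - 12 \left(-1\right) = 6 - -12 = 6 + 12 = 18$)
$k = 0$ ($k = 0 \cdot 18 = 0$)
$v{\left(-29,-63 \right)} + k = 8 + 0 = 8$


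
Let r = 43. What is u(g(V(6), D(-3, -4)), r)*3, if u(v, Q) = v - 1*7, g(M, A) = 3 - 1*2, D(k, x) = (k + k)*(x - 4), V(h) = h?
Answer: -18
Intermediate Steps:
D(k, x) = 2*k*(-4 + x) (D(k, x) = (2*k)*(-4 + x) = 2*k*(-4 + x))
g(M, A) = 1 (g(M, A) = 3 - 2 = 1)
u(v, Q) = -7 + v (u(v, Q) = v - 7 = -7 + v)
u(g(V(6), D(-3, -4)), r)*3 = (-7 + 1)*3 = -6*3 = -18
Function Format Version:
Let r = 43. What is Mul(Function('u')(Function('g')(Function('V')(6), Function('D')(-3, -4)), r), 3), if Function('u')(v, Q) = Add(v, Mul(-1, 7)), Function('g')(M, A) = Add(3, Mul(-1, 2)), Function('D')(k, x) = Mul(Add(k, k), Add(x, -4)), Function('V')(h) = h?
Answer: -18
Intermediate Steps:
Function('D')(k, x) = Mul(2, k, Add(-4, x)) (Function('D')(k, x) = Mul(Mul(2, k), Add(-4, x)) = Mul(2, k, Add(-4, x)))
Function('g')(M, A) = 1 (Function('g')(M, A) = Add(3, -2) = 1)
Function('u')(v, Q) = Add(-7, v) (Function('u')(v, Q) = Add(v, -7) = Add(-7, v))
Mul(Function('u')(Function('g')(Function('V')(6), Function('D')(-3, -4)), r), 3) = Mul(Add(-7, 1), 3) = Mul(-6, 3) = -18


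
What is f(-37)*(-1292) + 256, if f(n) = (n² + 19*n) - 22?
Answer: -831792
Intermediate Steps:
f(n) = -22 + n² + 19*n
f(-37)*(-1292) + 256 = (-22 + (-37)² + 19*(-37))*(-1292) + 256 = (-22 + 1369 - 703)*(-1292) + 256 = 644*(-1292) + 256 = -832048 + 256 = -831792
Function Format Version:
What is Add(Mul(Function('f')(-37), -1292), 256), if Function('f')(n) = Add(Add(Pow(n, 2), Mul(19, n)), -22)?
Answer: -831792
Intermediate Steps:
Function('f')(n) = Add(-22, Pow(n, 2), Mul(19, n))
Add(Mul(Function('f')(-37), -1292), 256) = Add(Mul(Add(-22, Pow(-37, 2), Mul(19, -37)), -1292), 256) = Add(Mul(Add(-22, 1369, -703), -1292), 256) = Add(Mul(644, -1292), 256) = Add(-832048, 256) = -831792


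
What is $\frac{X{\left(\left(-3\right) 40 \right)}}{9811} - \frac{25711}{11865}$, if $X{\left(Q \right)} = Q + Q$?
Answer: $- \frac{36442603}{16629645} \approx -2.1914$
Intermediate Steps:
$X{\left(Q \right)} = 2 Q$
$\frac{X{\left(\left(-3\right) 40 \right)}}{9811} - \frac{25711}{11865} = \frac{2 \left(\left(-3\right) 40\right)}{9811} - \frac{25711}{11865} = 2 \left(-120\right) \frac{1}{9811} - \frac{3673}{1695} = \left(-240\right) \frac{1}{9811} - \frac{3673}{1695} = - \frac{240}{9811} - \frac{3673}{1695} = - \frac{36442603}{16629645}$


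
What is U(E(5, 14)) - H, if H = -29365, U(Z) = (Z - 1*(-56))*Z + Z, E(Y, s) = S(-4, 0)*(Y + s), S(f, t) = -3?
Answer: 29365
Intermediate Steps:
E(Y, s) = -3*Y - 3*s (E(Y, s) = -3*(Y + s) = -3*Y - 3*s)
U(Z) = Z + Z*(56 + Z) (U(Z) = (Z + 56)*Z + Z = (56 + Z)*Z + Z = Z*(56 + Z) + Z = Z + Z*(56 + Z))
U(E(5, 14)) - H = (-3*5 - 3*14)*(57 + (-3*5 - 3*14)) - 1*(-29365) = (-15 - 42)*(57 + (-15 - 42)) + 29365 = -57*(57 - 57) + 29365 = -57*0 + 29365 = 0 + 29365 = 29365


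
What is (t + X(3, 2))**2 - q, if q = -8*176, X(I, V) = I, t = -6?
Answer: 1417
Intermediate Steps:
q = -1408
(t + X(3, 2))**2 - q = (-6 + 3)**2 - 1*(-1408) = (-3)**2 + 1408 = 9 + 1408 = 1417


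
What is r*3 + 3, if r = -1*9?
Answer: -24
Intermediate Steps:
r = -9
r*3 + 3 = -9*3 + 3 = -27 + 3 = -24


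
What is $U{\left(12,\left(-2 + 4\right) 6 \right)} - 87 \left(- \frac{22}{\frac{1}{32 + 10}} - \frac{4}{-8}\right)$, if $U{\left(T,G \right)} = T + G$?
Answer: $\frac{160737}{2} \approx 80369.0$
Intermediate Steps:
$U{\left(T,G \right)} = G + T$
$U{\left(12,\left(-2 + 4\right) 6 \right)} - 87 \left(- \frac{22}{\frac{1}{32 + 10}} - \frac{4}{-8}\right) = \left(\left(-2 + 4\right) 6 + 12\right) - 87 \left(- \frac{22}{\frac{1}{32 + 10}} - \frac{4}{-8}\right) = \left(2 \cdot 6 + 12\right) - 87 \left(- \frac{22}{\frac{1}{42}} - - \frac{1}{2}\right) = \left(12 + 12\right) - 87 \left(- 22 \frac{1}{\frac{1}{42}} + \frac{1}{2}\right) = 24 - 87 \left(\left(-22\right) 42 + \frac{1}{2}\right) = 24 - 87 \left(-924 + \frac{1}{2}\right) = 24 - - \frac{160689}{2} = 24 + \frac{160689}{2} = \frac{160737}{2}$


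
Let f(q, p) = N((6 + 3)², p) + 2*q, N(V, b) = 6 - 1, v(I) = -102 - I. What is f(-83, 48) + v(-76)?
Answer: -187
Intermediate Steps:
N(V, b) = 5
f(q, p) = 5 + 2*q
f(-83, 48) + v(-76) = (5 + 2*(-83)) + (-102 - 1*(-76)) = (5 - 166) + (-102 + 76) = -161 - 26 = -187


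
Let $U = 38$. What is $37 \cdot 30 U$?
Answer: $42180$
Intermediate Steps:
$37 \cdot 30 U = 37 \cdot 30 \cdot 38 = 1110 \cdot 38 = 42180$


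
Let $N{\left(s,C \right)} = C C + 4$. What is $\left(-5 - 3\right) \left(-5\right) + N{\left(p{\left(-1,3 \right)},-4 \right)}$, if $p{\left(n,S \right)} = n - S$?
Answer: $60$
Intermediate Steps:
$N{\left(s,C \right)} = 4 + C^{2}$ ($N{\left(s,C \right)} = C^{2} + 4 = 4 + C^{2}$)
$\left(-5 - 3\right) \left(-5\right) + N{\left(p{\left(-1,3 \right)},-4 \right)} = \left(-5 - 3\right) \left(-5\right) + \left(4 + \left(-4\right)^{2}\right) = \left(-5 - 3\right) \left(-5\right) + \left(4 + 16\right) = \left(-8\right) \left(-5\right) + 20 = 40 + 20 = 60$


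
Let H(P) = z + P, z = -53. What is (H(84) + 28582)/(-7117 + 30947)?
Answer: 28613/23830 ≈ 1.2007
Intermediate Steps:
H(P) = -53 + P
(H(84) + 28582)/(-7117 + 30947) = ((-53 + 84) + 28582)/(-7117 + 30947) = (31 + 28582)/23830 = 28613*(1/23830) = 28613/23830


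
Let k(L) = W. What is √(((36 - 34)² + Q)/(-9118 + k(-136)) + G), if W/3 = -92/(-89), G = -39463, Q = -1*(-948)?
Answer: I*√6492545150751179/405613 ≈ 198.65*I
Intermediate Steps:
Q = 948
W = 276/89 (W = 3*(-92/(-89)) = 3*(-92*(-1/89)) = 3*(92/89) = 276/89 ≈ 3.1011)
k(L) = 276/89
√(((36 - 34)² + Q)/(-9118 + k(-136)) + G) = √(((36 - 34)² + 948)/(-9118 + 276/89) - 39463) = √((2² + 948)/(-811226/89) - 39463) = √((4 + 948)*(-89/811226) - 39463) = √(952*(-89/811226) - 39463) = √(-42364/405613 - 39463) = √(-16006748183/405613) = I*√6492545150751179/405613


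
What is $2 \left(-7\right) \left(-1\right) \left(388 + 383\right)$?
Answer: $10794$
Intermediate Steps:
$2 \left(-7\right) \left(-1\right) \left(388 + 383\right) = \left(-14\right) \left(-1\right) 771 = 14 \cdot 771 = 10794$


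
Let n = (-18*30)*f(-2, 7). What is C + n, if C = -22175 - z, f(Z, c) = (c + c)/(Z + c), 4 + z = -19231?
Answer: -4452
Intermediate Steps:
z = -19235 (z = -4 - 19231 = -19235)
f(Z, c) = 2*c/(Z + c) (f(Z, c) = (2*c)/(Z + c) = 2*c/(Z + c))
C = -2940 (C = -22175 - 1*(-19235) = -22175 + 19235 = -2940)
n = -1512 (n = (-18*30)*(2*7/(-2 + 7)) = -1080*7/5 = -540*14/5 = -1512)
C + n = -2940 - 1512 = -4452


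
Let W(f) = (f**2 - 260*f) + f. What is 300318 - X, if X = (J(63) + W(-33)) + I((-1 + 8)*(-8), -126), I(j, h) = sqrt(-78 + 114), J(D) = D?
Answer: 290613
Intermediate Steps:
W(f) = f**2 - 259*f
I(j, h) = 6 (I(j, h) = sqrt(36) = 6)
X = 9705 (X = (63 - 33*(-259 - 33)) + 6 = (63 - 33*(-292)) + 6 = (63 + 9636) + 6 = 9699 + 6 = 9705)
300318 - X = 300318 - 1*9705 = 300318 - 9705 = 290613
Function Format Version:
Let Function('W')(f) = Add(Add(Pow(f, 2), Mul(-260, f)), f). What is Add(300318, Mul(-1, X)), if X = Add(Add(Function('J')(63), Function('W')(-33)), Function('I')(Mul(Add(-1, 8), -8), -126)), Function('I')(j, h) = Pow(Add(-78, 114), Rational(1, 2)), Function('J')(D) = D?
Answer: 290613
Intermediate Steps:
Function('W')(f) = Add(Pow(f, 2), Mul(-259, f))
Function('I')(j, h) = 6 (Function('I')(j, h) = Pow(36, Rational(1, 2)) = 6)
X = 9705 (X = Add(Add(63, Mul(-33, Add(-259, -33))), 6) = Add(Add(63, Mul(-33, -292)), 6) = Add(Add(63, 9636), 6) = Add(9699, 6) = 9705)
Add(300318, Mul(-1, X)) = Add(300318, Mul(-1, 9705)) = Add(300318, -9705) = 290613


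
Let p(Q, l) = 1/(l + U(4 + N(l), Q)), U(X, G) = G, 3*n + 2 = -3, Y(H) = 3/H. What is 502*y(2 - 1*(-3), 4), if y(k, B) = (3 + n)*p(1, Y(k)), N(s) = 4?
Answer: 1255/3 ≈ 418.33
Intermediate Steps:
n = -5/3 (n = -⅔ + (⅓)*(-3) = -⅔ - 1 = -5/3 ≈ -1.6667)
p(Q, l) = 1/(Q + l) (p(Q, l) = 1/(l + Q) = 1/(Q + l))
y(k, B) = 4/(3*(1 + 3/k)) (y(k, B) = (3 - 5/3)/(1 + 3/k) = 4/(3*(1 + 3/k)))
502*y(2 - 1*(-3), 4) = 502*(4*(2 - 1*(-3))/(3*(3 + (2 - 1*(-3))))) = 502*(4*(2 + 3)/(3*(3 + (2 + 3)))) = 502*((4/3)*5/(3 + 5)) = 502*((4/3)*5/8) = 502*((4/3)*5*(⅛)) = 502*(⅚) = 1255/3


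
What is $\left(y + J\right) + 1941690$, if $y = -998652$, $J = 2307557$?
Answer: $3250595$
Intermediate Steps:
$\left(y + J\right) + 1941690 = \left(-998652 + 2307557\right) + 1941690 = 1308905 + 1941690 = 3250595$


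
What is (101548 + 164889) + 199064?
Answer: 465501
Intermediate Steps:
(101548 + 164889) + 199064 = 266437 + 199064 = 465501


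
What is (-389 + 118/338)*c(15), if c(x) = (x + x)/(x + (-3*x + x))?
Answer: 131364/169 ≈ 777.30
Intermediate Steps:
c(x) = -2 (c(x) = (2*x)/(x - 2*x) = (2*x)/((-x)) = (2*x)*(-1/x) = -2)
(-389 + 118/338)*c(15) = (-389 + 118/338)*(-2) = (-389 + 118*(1/338))*(-2) = (-389 + 59/169)*(-2) = -65682/169*(-2) = 131364/169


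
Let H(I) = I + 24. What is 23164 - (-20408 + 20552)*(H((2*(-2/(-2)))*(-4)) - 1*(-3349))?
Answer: -461396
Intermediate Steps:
H(I) = 24 + I
23164 - (-20408 + 20552)*(H((2*(-2/(-2)))*(-4)) - 1*(-3349)) = 23164 - (-20408 + 20552)*((24 + (2*(-2/(-2)))*(-4)) - 1*(-3349)) = 23164 - 144*((24 + (2*(-2*(-1/2)))*(-4)) + 3349) = 23164 - 144*((24 + (2*1)*(-4)) + 3349) = 23164 - 144*((24 + 2*(-4)) + 3349) = 23164 - 144*((24 - 8) + 3349) = 23164 - 144*(16 + 3349) = 23164 - 144*3365 = 23164 - 1*484560 = 23164 - 484560 = -461396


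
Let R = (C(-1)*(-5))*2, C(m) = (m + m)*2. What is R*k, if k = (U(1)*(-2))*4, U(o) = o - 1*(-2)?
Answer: -960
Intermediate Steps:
C(m) = 4*m (C(m) = (2*m)*2 = 4*m)
U(o) = 2 + o (U(o) = o + 2 = 2 + o)
R = 40 (R = ((4*(-1))*(-5))*2 = -4*(-5)*2 = 20*2 = 40)
k = -24 (k = ((2 + 1)*(-2))*4 = (3*(-2))*4 = -6*4 = -24)
R*k = 40*(-24) = -960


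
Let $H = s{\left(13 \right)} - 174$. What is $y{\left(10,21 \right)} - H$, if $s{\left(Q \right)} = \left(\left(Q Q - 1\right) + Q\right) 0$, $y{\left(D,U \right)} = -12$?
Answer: $162$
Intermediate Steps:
$s{\left(Q \right)} = 0$ ($s{\left(Q \right)} = \left(\left(Q^{2} - 1\right) + Q\right) 0 = \left(\left(-1 + Q^{2}\right) + Q\right) 0 = \left(-1 + Q + Q^{2}\right) 0 = 0$)
$H = -174$ ($H = 0 - 174 = -174$)
$y{\left(10,21 \right)} - H = -12 - -174 = -12 + 174 = 162$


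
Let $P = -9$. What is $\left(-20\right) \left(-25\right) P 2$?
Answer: $-9000$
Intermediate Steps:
$\left(-20\right) \left(-25\right) P 2 = \left(-20\right) \left(-25\right) \left(\left(-9\right) 2\right) = 500 \left(-18\right) = -9000$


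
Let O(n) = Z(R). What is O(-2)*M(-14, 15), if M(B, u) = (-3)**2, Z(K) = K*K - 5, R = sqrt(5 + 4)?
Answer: 36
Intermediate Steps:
R = 3 (R = sqrt(9) = 3)
Z(K) = -5 + K**2 (Z(K) = K**2 - 5 = -5 + K**2)
M(B, u) = 9
O(n) = 4 (O(n) = -5 + 3**2 = -5 + 9 = 4)
O(-2)*M(-14, 15) = 4*9 = 36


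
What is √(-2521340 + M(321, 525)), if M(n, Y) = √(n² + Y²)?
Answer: √(-2521340 + 3*√42074) ≈ 1587.7*I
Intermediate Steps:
M(n, Y) = √(Y² + n²)
√(-2521340 + M(321, 525)) = √(-2521340 + √(525² + 321²)) = √(-2521340 + √(275625 + 103041)) = √(-2521340 + √378666) = √(-2521340 + 3*√42074)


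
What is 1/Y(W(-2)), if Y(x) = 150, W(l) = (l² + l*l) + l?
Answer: 1/150 ≈ 0.0066667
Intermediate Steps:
W(l) = l + 2*l² (W(l) = (l² + l²) + l = 2*l² + l = l + 2*l²)
1/Y(W(-2)) = 1/150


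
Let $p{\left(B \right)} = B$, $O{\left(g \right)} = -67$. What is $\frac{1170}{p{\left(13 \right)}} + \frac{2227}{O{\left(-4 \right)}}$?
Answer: $\frac{3803}{67} \approx 56.761$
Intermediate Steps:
$\frac{1170}{p{\left(13 \right)}} + \frac{2227}{O{\left(-4 \right)}} = \frac{1170}{13} + \frac{2227}{-67} = 1170 \cdot \frac{1}{13} + 2227 \left(- \frac{1}{67}\right) = 90 - \frac{2227}{67} = \frac{3803}{67}$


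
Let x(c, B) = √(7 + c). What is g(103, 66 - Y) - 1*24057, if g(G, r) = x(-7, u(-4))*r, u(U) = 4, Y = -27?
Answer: -24057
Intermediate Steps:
g(G, r) = 0 (g(G, r) = √(7 - 7)*r = √0*r = 0*r = 0)
g(103, 66 - Y) - 1*24057 = 0 - 1*24057 = 0 - 24057 = -24057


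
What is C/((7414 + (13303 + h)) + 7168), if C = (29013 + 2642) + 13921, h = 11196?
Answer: 15192/13027 ≈ 1.1662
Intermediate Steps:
C = 45576 (C = 31655 + 13921 = 45576)
C/((7414 + (13303 + h)) + 7168) = 45576/((7414 + (13303 + 11196)) + 7168) = 45576/((7414 + 24499) + 7168) = 45576/(31913 + 7168) = 45576/39081 = 45576*(1/39081) = 15192/13027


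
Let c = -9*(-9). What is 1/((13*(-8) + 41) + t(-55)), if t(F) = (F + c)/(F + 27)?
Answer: -14/895 ≈ -0.015642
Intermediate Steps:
c = 81
t(F) = (81 + F)/(27 + F) (t(F) = (F + 81)/(F + 27) = (81 + F)/(27 + F))
1/((13*(-8) + 41) + t(-55)) = 1/((13*(-8) + 41) + (81 - 55)/(27 - 55)) = 1/((-104 + 41) + 26/(-28)) = 1/(-63 - 1/28*26) = 1/(-63 - 13/14) = 1/(-895/14) = -14/895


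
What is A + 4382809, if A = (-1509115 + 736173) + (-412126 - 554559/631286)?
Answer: 2018688570367/631286 ≈ 3.1977e+6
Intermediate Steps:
A = -748117392007/631286 (A = -772942 + (-412126 - 554559*1/631286) = -772942 + (-412126 - 554559/631286) = -772942 - 260169928595/631286 = -748117392007/631286 ≈ -1.1851e+6)
A + 4382809 = -748117392007/631286 + 4382809 = 2018688570367/631286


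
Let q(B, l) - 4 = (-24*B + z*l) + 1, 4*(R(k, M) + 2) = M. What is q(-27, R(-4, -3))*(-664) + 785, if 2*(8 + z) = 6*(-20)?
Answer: -556975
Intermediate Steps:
z = -68 (z = -8 + (6*(-20))/2 = -8 + (½)*(-120) = -8 - 60 = -68)
R(k, M) = -2 + M/4
q(B, l) = 5 - 68*l - 24*B (q(B, l) = 4 + ((-24*B - 68*l) + 1) = 4 + ((-68*l - 24*B) + 1) = 4 + (1 - 68*l - 24*B) = 5 - 68*l - 24*B)
q(-27, R(-4, -3))*(-664) + 785 = (5 - 68*(-2 + (¼)*(-3)) - 24*(-27))*(-664) + 785 = (5 - 68*(-2 - ¾) + 648)*(-664) + 785 = (5 - 68*(-11/4) + 648)*(-664) + 785 = (5 + 187 + 648)*(-664) + 785 = 840*(-664) + 785 = -557760 + 785 = -556975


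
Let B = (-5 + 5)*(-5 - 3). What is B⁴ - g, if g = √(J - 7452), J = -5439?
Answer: -I*√12891 ≈ -113.54*I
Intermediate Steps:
g = I*√12891 (g = √(-5439 - 7452) = √(-12891) = I*√12891 ≈ 113.54*I)
B = 0 (B = 0*(-8) = 0)
B⁴ - g = 0⁴ - I*√12891 = 0 - I*√12891 = -I*√12891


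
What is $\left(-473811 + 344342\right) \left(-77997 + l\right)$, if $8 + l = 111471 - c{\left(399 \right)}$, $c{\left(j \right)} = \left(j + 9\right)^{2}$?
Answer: $17219118062$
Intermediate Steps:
$c{\left(j \right)} = \left(9 + j\right)^{2}$
$l = -55001$ ($l = -8 + \left(111471 - \left(9 + 399\right)^{2}\right) = -8 + \left(111471 - 408^{2}\right) = -8 + \left(111471 - 166464\right) = -8 - 54993 = -55001$)
$\left(-473811 + 344342\right) \left(-77997 + l\right) = \left(-473811 + 344342\right) \left(-77997 - 55001\right) = \left(-129469\right) \left(-132998\right) = 17219118062$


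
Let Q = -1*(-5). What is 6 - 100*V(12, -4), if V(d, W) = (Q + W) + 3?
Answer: -394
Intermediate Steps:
Q = 5
V(d, W) = 8 + W (V(d, W) = (5 + W) + 3 = 8 + W)
6 - 100*V(12, -4) = 6 - 100*(8 - 4) = 6 - 100*4 = 6 - 400 = -394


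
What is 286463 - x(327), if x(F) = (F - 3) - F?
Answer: 286466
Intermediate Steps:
x(F) = -3 (x(F) = (-3 + F) - F = -3)
286463 - x(327) = 286463 - 1*(-3) = 286463 + 3 = 286466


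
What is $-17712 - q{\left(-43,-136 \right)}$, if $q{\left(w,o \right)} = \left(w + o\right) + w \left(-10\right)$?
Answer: $-17963$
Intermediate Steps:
$q{\left(w,o \right)} = o - 9 w$ ($q{\left(w,o \right)} = \left(o + w\right) - 10 w = o - 9 w$)
$-17712 - q{\left(-43,-136 \right)} = -17712 - \left(-136 - -387\right) = -17712 - \left(-136 + 387\right) = -17712 - 251 = -17963$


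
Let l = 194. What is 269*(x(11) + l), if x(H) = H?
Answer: 55145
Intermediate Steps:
269*(x(11) + l) = 269*(11 + 194) = 269*205 = 55145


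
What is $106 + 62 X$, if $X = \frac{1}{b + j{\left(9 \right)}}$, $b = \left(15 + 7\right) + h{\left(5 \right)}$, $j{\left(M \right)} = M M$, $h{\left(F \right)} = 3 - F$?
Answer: $\frac{10768}{101} \approx 106.61$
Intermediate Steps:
$j{\left(M \right)} = M^{2}$
$b = 20$ ($b = \left(15 + 7\right) + \left(3 - 5\right) = 22 + \left(3 - 5\right) = 22 - 2 = 20$)
$X = \frac{1}{101}$ ($X = \frac{1}{20 + 9^{2}} = \frac{1}{20 + 81} = \frac{1}{101} \approx 0.009901$)
$106 + 62 X = 106 + 62 \cdot \frac{1}{101} = 106 + \frac{62}{101} = \frac{10768}{101}$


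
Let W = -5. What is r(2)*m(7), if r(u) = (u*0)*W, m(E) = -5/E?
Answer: 0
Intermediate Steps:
r(u) = 0 (r(u) = (u*0)*(-5) = 0*(-5) = 0)
r(2)*m(7) = 0*(-5/7) = 0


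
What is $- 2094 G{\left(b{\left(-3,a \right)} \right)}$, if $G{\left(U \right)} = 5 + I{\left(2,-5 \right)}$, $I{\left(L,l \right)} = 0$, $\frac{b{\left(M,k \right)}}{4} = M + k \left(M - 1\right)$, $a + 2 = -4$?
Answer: $-10470$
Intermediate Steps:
$a = -6$ ($a = -2 - 4 = -6$)
$b{\left(M,k \right)} = 4 M + 4 k \left(-1 + M\right)$ ($b{\left(M,k \right)} = 4 \left(M + k \left(M - 1\right)\right) = 4 \left(M + k \left(-1 + M\right)\right) = 4 M + 4 k \left(-1 + M\right)$)
$G{\left(U \right)} = 5$ ($G{\left(U \right)} = 5 + 0 = 5$)
$- 2094 G{\left(b{\left(-3,a \right)} \right)} = \left(-2094\right) 5 = -10470$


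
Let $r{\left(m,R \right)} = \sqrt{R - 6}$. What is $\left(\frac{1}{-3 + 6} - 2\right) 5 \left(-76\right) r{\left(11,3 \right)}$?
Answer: $\frac{1900 i \sqrt{3}}{3} \approx 1097.0 i$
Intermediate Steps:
$r{\left(m,R \right)} = \sqrt{-6 + R}$
$\left(\frac{1}{-3 + 6} - 2\right) 5 \left(-76\right) r{\left(11,3 \right)} = \left(\frac{1}{-3 + 6} - 2\right) 5 \left(-76\right) \sqrt{-6 + 3} = \left(\frac{1}{3} - 2\right) 5 \left(-76\right) \sqrt{-3} = \left(\frac{1}{3} - 2\right) 5 \left(-76\right) i \sqrt{3} = \left(- \frac{5}{3}\right) 5 \left(-76\right) i \sqrt{3} = \left(- \frac{25}{3}\right) \left(-76\right) i \sqrt{3} = \frac{1900 i \sqrt{3}}{3}$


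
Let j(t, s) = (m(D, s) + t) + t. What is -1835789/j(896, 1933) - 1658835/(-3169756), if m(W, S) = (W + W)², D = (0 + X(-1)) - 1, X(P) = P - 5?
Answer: -363481589594/393842183 ≈ -922.91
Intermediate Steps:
X(P) = -5 + P
D = -7 (D = (0 + (-5 - 1)) - 1 = (0 - 6) - 1 = -6 - 1 = -7)
m(W, S) = 4*W² (m(W, S) = (2*W)² = 4*W²)
j(t, s) = 196 + 2*t (j(t, s) = (4*(-7)² + t) + t = (4*49 + t) + t = (196 + t) + t = 196 + 2*t)
-1835789/j(896, 1933) - 1658835/(-3169756) = -1835789/(196 + 2*896) - 1658835/(-3169756) = -1835789/(196 + 1792) - 1658835*(-1/3169756) = -1835789/1988 + 1658835/3169756 = -363481589594/393842183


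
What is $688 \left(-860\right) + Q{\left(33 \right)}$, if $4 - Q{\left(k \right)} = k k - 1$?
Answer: $-592764$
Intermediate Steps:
$Q{\left(k \right)} = 5 - k^{2}$ ($Q{\left(k \right)} = 4 - \left(k k - 1\right) = 4 - \left(k^{2} - 1\right) = 4 - \left(-1 + k^{2}\right) = 5 - k^{2}$)
$688 \left(-860\right) + Q{\left(33 \right)} = 688 \left(-860\right) + \left(5 - 33^{2}\right) = -591680 + \left(5 - 1089\right) = -591680 - 1084 = -592764$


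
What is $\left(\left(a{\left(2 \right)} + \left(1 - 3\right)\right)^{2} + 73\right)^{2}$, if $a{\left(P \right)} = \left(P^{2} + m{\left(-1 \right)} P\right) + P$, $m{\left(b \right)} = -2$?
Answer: $5329$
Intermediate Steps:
$a{\left(P \right)} = P^{2} - P$ ($a{\left(P \right)} = \left(P^{2} - 2 P\right) + P = P^{2} - P$)
$\left(\left(a{\left(2 \right)} + \left(1 - 3\right)\right)^{2} + 73\right)^{2} = \left(\left(2 \left(-1 + 2\right) + \left(1 - 3\right)\right)^{2} + 73\right)^{2} = \left(\left(2 \cdot 1 - 2\right)^{2} + 73\right)^{2} = \left(\left(2 - 2\right)^{2} + 73\right)^{2} = \left(0^{2} + 73\right)^{2} = \left(0 + 73\right)^{2} = 73^{2} = 5329$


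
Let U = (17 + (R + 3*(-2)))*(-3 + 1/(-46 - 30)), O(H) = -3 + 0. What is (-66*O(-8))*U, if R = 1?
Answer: -136026/19 ≈ -7159.3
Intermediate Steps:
O(H) = -3
U = -687/19 (U = (17 + (1 + 3*(-2)))*(-3 + 1/(-46 - 30)) = (17 + (1 - 6))*(-3 + 1/(-76)) = (17 - 5)*(-3 - 1/76) = 12*(-229/76) = -687/19 ≈ -36.158)
(-66*O(-8))*U = -66*(-3)*(-687/19) = 198*(-687/19) = -136026/19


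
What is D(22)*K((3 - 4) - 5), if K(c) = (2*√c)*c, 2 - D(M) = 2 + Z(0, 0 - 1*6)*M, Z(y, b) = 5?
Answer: 1320*I*√6 ≈ 3233.3*I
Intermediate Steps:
D(M) = -5*M (D(M) = 2 - (2 + 5*M) = 2 + (-2 - 5*M) = -5*M)
K(c) = 2*c^(3/2)
D(22)*K((3 - 4) - 5) = (-5*22)*(2*((3 - 4) - 5)^(3/2)) = -220*(-1 - 5)^(3/2) = -220*(-6)^(3/2) = -220*(-6*I*√6) = -(-1320)*I*√6 = 1320*I*√6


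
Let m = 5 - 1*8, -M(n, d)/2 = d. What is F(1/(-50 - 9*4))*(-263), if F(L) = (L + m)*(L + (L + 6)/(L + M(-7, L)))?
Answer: 3016833813/7396 ≈ 4.0790e+5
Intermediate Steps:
M(n, d) = -2*d
m = -3 (m = 5 - 8 = -3)
F(L) = (-3 + L)*(L - (6 + L)/L) (F(L) = (L - 3)*(L + (L + 6)/(L - 2*L)) = (-3 + L)*(L + (6 + L)/((-L))) = (-3 + L)*(L + (6 + L)*(-1/L)) = (-3 + L)*(L - (6 + L)/L))
F(1/(-50 - 9*4))*(-263) = (-3 + (1/(-50 - 9*4))**2 - 4/(-50 - 9*4) + 18/(1/(-50 - 9*4)))*(-263) = (-3 + (1/(-50 - 36))**2 - 4/(-50 - 36) + 18/(1/(-50 - 36)))*(-263) = (-3 + (1/(-86))**2 - 4/(-86) + 18/(1/(-86)))*(-263) = (-3 + (-1/86)**2 - 4*(-1/86) + 18/(-1/86))*(-263) = (-3 + 1/7396 + 2/43 + 18*(-86))*(-263) = (-3 + 1/7396 + 2/43 - 1548)*(-263) = -11470851/7396*(-263) = 3016833813/7396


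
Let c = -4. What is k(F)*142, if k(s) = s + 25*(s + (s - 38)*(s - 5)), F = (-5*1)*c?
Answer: -884660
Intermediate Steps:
F = 20 (F = -5*1*(-4) = -5*(-4) = 20)
k(s) = 26*s + 25*(-38 + s)*(-5 + s) (k(s) = s + 25*(s + (-38 + s)*(-5 + s)) = s + (25*s + 25*(-38 + s)*(-5 + s)) = 26*s + 25*(-38 + s)*(-5 + s))
k(F)*142 = (4750 - 1049*20 + 25*20²)*142 = (4750 - 20980 + 25*400)*142 = (4750 - 20980 + 10000)*142 = -6230*142 = -884660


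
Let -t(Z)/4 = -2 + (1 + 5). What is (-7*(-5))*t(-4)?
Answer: -560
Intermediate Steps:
t(Z) = -16 (t(Z) = -4*(-2 + (1 + 5)) = -4*(-2 + 6) = -4*4 = -16)
(-7*(-5))*t(-4) = -7*(-5)*(-16) = 35*(-16) = -560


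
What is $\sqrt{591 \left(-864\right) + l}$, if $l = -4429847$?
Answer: $i \sqrt{4940471} \approx 2222.7 i$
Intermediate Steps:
$\sqrt{591 \left(-864\right) + l} = \sqrt{591 \left(-864\right) - 4429847} = \sqrt{-510624 - 4429847} = \sqrt{-4940471} = i \sqrt{4940471}$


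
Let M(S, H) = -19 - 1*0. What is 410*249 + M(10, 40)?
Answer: 102071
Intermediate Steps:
M(S, H) = -19 (M(S, H) = -19 + 0 = -19)
410*249 + M(10, 40) = 410*249 - 19 = 102090 - 19 = 102071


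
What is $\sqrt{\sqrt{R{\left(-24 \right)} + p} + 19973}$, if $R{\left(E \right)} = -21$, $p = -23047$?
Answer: $\sqrt{19973 + 2 i \sqrt{5767}} \approx 141.33 + 0.5373 i$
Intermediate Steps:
$\sqrt{\sqrt{R{\left(-24 \right)} + p} + 19973} = \sqrt{\sqrt{-21 - 23047} + 19973} = \sqrt{\sqrt{-23068} + 19973} = \sqrt{2 i \sqrt{5767} + 19973} = \sqrt{19973 + 2 i \sqrt{5767}}$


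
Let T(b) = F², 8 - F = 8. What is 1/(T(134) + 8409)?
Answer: 1/8409 ≈ 0.00011892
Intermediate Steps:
F = 0 (F = 8 - 1*8 = 8 - 8 = 0)
T(b) = 0 (T(b) = 0² = 0)
1/(T(134) + 8409) = 1/(0 + 8409) = 1/8409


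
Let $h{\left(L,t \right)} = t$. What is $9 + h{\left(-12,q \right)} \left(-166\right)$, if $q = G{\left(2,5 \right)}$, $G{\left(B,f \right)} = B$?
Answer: $-323$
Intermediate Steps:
$q = 2$
$9 + h{\left(-12,q \right)} \left(-166\right) = 9 + 2 \left(-166\right) = 9 - 332 = -323$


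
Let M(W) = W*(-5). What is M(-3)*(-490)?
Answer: -7350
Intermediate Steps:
M(W) = -5*W
M(-3)*(-490) = -5*(-3)*(-490) = 15*(-490) = -7350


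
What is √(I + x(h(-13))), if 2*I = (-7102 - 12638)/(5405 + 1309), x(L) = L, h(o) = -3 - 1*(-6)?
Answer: 4*√119733/1119 ≈ 1.2369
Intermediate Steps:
h(o) = 3 (h(o) = -3 + 6 = 3)
I = -1645/1119 (I = ((-7102 - 12638)/(5405 + 1309))/2 = (-19740/6714)/2 = (-19740*1/6714)/2 = (½)*(-3290/1119) = -1645/1119 ≈ -1.4701)
√(I + x(h(-13))) = √(-1645/1119 + 3) = √(1712/1119) = 4*√119733/1119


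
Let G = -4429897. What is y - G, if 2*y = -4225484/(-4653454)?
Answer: 10307162013490/2326727 ≈ 4.4299e+6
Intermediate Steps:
y = 1056371/2326727 (y = (-4225484/(-4653454))/2 = (-4225484*(-1/4653454))/2 = (½)*(2112742/2326727) = 1056371/2326727 ≈ 0.45402)
y - G = 1056371/2326727 - 1*(-4429897) = 1056371/2326727 + 4429897 = 10307162013490/2326727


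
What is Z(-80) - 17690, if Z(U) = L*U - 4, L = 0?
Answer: -17694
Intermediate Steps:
Z(U) = -4 (Z(U) = 0*U - 4 = 0 - 4 = -4)
Z(-80) - 17690 = -4 - 17690 = -17694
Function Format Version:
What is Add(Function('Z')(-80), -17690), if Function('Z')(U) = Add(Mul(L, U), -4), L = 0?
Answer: -17694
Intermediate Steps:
Function('Z')(U) = -4 (Function('Z')(U) = Add(Mul(0, U), -4) = Add(0, -4) = -4)
Add(Function('Z')(-80), -17690) = Add(-4, -17690) = -17694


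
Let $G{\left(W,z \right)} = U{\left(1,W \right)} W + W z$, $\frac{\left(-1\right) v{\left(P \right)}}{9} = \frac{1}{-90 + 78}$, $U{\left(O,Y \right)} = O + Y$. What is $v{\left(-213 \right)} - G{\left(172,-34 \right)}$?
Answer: $- \frac{95629}{4} \approx -23907.0$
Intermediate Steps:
$v{\left(P \right)} = \frac{3}{4}$ ($v{\left(P \right)} = - \frac{9}{-90 + 78} = - \frac{9}{-12} = \left(-9\right) \left(- \frac{1}{12}\right) = \frac{3}{4}$)
$G{\left(W,z \right)} = W z + W \left(1 + W\right)$ ($G{\left(W,z \right)} = \left(1 + W\right) W + W z = W \left(1 + W\right) + W z = W z + W \left(1 + W\right)$)
$v{\left(-213 \right)} - G{\left(172,-34 \right)} = \frac{3}{4} - 172 \left(1 + 172 - 34\right) = \frac{3}{4} - 172 \cdot 139 = \frac{3}{4} - 23908 = - \frac{95629}{4}$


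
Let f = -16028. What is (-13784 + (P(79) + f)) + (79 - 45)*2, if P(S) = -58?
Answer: -29802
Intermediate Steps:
(-13784 + (P(79) + f)) + (79 - 45)*2 = (-13784 + (-58 - 16028)) + (79 - 45)*2 = (-13784 - 16086) + 34*2 = -29870 + 68 = -29802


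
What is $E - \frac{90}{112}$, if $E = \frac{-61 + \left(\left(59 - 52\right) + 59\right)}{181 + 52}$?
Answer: $- \frac{10205}{13048} \approx -0.78211$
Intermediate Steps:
$E = \frac{5}{233}$ ($E = \frac{-61 + \left(7 + 59\right)}{233} = \left(-61 + 66\right) \frac{1}{233} = 5 \cdot \frac{1}{233} = \frac{5}{233} \approx 0.021459$)
$E - \frac{90}{112} = \frac{5}{233} - \frac{90}{112} = \frac{5}{233} - \frac{45}{56} = - \frac{10205}{13048}$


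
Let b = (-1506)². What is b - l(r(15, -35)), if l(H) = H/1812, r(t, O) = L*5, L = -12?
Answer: 342473441/151 ≈ 2.2680e+6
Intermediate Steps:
r(t, O) = -60 (r(t, O) = -12*5 = -60)
l(H) = H/1812 (l(H) = H*(1/1812) = H/1812)
b = 2268036
b - l(r(15, -35)) = 2268036 - (-60)/1812 = 2268036 - 1*(-5/151) = 2268036 + 5/151 = 342473441/151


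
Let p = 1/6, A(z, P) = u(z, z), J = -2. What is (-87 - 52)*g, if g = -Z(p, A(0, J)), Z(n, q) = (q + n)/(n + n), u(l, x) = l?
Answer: 139/2 ≈ 69.500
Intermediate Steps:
A(z, P) = z
p = ⅙ ≈ 0.16667
Z(n, q) = (n + q)/(2*n) (Z(n, q) = (n + q)/((2*n)) = (n + q)*(1/(2*n)) = (n + q)/(2*n))
g = -½ (g = -(⅙ + 0)/(2*⅙) = -6/(2*6) = -1*½ = -½ ≈ -0.50000)
(-87 - 52)*g = (-87 - 52)*(-½) = -139*(-½) = 139/2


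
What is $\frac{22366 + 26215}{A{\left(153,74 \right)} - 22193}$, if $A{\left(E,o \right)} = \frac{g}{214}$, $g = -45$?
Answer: $- \frac{10396334}{4749347} \approx -2.189$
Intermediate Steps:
$A{\left(E,o \right)} = - \frac{45}{214}$
$\frac{22366 + 26215}{A{\left(153,74 \right)} - 22193} = \frac{22366 + 26215}{- \frac{45}{214} - 22193} = \frac{48581}{- \frac{4749347}{214}} = 48581 \left(- \frac{214}{4749347}\right) = - \frac{10396334}{4749347}$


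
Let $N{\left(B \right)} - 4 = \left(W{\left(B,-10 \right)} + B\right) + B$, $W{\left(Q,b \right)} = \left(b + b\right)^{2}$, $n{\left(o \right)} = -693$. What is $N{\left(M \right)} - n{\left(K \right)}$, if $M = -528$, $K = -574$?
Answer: $41$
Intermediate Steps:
$W{\left(Q,b \right)} = 4 b^{2}$ ($W{\left(Q,b \right)} = \left(2 b\right)^{2} = 4 b^{2}$)
$N{\left(B \right)} = 404 + 2 B$ ($N{\left(B \right)} = 4 + \left(\left(4 \left(-10\right)^{2} + B\right) + B\right) = 4 + \left(\left(4 \cdot 100 + B\right) + B\right) = 4 + \left(\left(400 + B\right) + B\right) = 4 + \left(400 + 2 B\right) = 404 + 2 B$)
$N{\left(M \right)} - n{\left(K \right)} = \left(404 + 2 \left(-528\right)\right) - -693 = \left(404 - 1056\right) + 693 = -652 + 693 = 41$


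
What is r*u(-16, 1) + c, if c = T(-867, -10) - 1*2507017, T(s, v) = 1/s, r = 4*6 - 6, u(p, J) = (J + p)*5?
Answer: -2174754190/867 ≈ -2.5084e+6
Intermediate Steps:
u(p, J) = 5*J + 5*p
r = 18 (r = 24 - 6 = 18)
c = -2173583740/867 (c = 1/(-867) - 1*2507017 = -1/867 - 2507017 = -2173583740/867 ≈ -2.5070e+6)
r*u(-16, 1) + c = 18*(5*1 + 5*(-16)) - 2173583740/867 = 18*(5 - 80) - 2173583740/867 = 18*(-75) - 2173583740/867 = -1350 - 2173583740/867 = -2174754190/867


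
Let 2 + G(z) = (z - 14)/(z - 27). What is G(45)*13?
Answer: -65/18 ≈ -3.6111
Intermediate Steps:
G(z) = -2 + (-14 + z)/(-27 + z) (G(z) = -2 + (z - 14)/(z - 27) = -2 + (-14 + z)/(-27 + z))
G(45)*13 = ((40 - 1*45)/(-27 + 45))*13 = ((40 - 45)/18)*13 = ((1/18)*(-5))*13 = -5/18*13 = -65/18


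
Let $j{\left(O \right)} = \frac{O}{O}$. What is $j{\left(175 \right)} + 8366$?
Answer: $8367$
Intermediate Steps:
$j{\left(O \right)} = 1$
$j{\left(175 \right)} + 8366 = 1 + 8366 = 8367$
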